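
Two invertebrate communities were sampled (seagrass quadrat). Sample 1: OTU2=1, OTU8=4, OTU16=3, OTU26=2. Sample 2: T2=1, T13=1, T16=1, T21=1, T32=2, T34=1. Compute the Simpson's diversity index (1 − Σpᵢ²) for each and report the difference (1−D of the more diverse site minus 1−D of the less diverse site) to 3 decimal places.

Sample 1: N=10, proportions 0.1, 0.4, 0.3, 0.2, giving 1−D = 0.70000 (working shown to 5 dp, full precision carried).
Sample 2: N=7, proportions 0.14286, 0.14286, 0.14286, 0.14286, 0.28571, 0.14286, giving 1−D = 0.81633.
Difference = |0.70000 − 0.81633| = 0.11633, i.e. 0.116 to 3 decimal places.

0.116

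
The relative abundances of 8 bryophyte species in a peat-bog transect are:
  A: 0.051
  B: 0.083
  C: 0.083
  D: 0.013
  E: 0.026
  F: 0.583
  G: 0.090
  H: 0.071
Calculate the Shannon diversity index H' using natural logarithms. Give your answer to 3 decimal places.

1.435

Each pᵢ ln pᵢ term (working shown to 5 dp, full precision carried): 0.051×(-2.97593)=-0.15177, 0.083×(-2.48891)=-0.20658, 0.083×(-2.48891)=-0.20658, 0.013×(-4.34281)=-0.05646, 0.026×(-3.64966)=-0.09489, 0.583×(-0.53957)=-0.31457, 0.09×(-2.40795)=-0.21672, 0.071×(-2.64508)=-0.18780.
Sum = -1.43536, so H' = 1.435.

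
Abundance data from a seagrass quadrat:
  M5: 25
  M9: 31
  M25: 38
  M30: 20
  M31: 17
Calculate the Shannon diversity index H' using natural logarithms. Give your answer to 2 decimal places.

1.57

Total N = 25+31+38+20+17 = 131, so the proportions are 0.1908, 0.2366, 0.2901, 0.1527, 0.1298 (working shown to 4 dp, full precision carried).
Each pᵢ ln pᵢ term: 0.1908×(-1.6563)=-0.3161, 0.2366×(-1.4412)=-0.3410, 0.2901×(-1.2376)=-0.3590, 0.1527×(-1.8795)=-0.2869, 0.1298×(-2.0420)=-0.2650.
Sum = -1.5681, so H' = 1.57.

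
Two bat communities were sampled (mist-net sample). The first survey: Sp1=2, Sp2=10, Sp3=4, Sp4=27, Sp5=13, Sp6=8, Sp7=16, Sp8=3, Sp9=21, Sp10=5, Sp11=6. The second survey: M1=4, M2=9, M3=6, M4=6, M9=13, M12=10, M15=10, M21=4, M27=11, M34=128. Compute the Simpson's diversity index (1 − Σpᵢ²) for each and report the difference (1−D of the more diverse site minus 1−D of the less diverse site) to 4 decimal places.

The first survey: N=115, proportions 0.017391, 0.086957, 0.034783, 0.234783, 0.113043, 0.069565, 0.13913, 0.026087, 0.182609, 0.043478, 0.052174, giving 1−D = 0.860189 (working shown to 6 dp, full precision carried).
The second survey: N=201, proportions 0.0199, 0.044776, 0.029851, 0.029851, 0.064677, 0.049751, 0.049751, 0.0199, 0.054726, 0.636816, giving 1−D = 0.577758.
Difference = |0.860189 − 0.577758| = 0.282431, i.e. 0.2824 to 4 decimal places.

0.2824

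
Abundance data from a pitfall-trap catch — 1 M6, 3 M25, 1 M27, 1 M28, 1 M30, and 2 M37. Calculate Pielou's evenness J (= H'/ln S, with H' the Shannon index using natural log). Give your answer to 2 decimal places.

Total N = 1+3+1+1+1+2 = 9, so the proportions are 0.1111, 0.3333, 0.1111, 0.1111, 0.1111, 0.2222 (working shown to 4 dp, full precision carried).
H' = −Σ pᵢ ln pᵢ = −((-0.2441) + (-0.3662) + (-0.2441) + (-0.2441) + (-0.2441) + (-0.3342)) = 1.6770.
With S = 6 species, ln S = 1.7918, so J = 1.6770/1.7918 = 0.9359, i.e. 0.94 to 2 decimal places.

0.94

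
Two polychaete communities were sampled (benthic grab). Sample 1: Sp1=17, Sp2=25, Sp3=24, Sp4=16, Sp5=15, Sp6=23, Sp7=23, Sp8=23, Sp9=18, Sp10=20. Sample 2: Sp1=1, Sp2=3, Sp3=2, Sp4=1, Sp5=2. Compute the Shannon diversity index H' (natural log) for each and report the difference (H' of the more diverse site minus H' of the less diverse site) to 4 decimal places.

Sample 1: N=204, proportions 0.083333, 0.122549, 0.117647, 0.078431, 0.073529, 0.112745, 0.112745, 0.112745, 0.088235, 0.098039, giving H' = 2.287814 (working shown to 6 dp, full precision carried).
Sample 2: N=9, proportions 0.111111, 0.333333, 0.222222, 0.111111, 0.222222, giving H' = 1.522955.
Difference = |2.287814 − 1.522955| = 0.764859, i.e. 0.7649 to 4 decimal places.

0.7649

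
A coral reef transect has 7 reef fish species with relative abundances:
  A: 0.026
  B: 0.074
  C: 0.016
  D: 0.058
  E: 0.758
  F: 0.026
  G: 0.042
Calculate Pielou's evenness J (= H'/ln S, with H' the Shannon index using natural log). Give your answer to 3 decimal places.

0.492

H' = −Σ pᵢ ln pᵢ = −((-0.09489) + (-0.19267) + (-0.06616) + (-0.16514) + (-0.21002) + (-0.09489) + (-0.13314)) = 0.95693 (working shown to 5 dp, full precision carried).
With S = 7 species, ln S = 1.94591, so J = 0.95693/1.94591 = 0.49176, i.e. 0.492 to 3 decimal places.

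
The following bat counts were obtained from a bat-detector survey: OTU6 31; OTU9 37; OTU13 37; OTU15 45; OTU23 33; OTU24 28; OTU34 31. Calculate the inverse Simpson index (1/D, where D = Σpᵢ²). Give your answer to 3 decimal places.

Total N = 31+37+37+45+33+28+31 = 242, so the proportions are 0.1280992, 0.1528926, 0.1528926, 0.1859504, 0.1363636, 0.1157025, 0.1280992 (working shown to 7 dp, full precision carried).
D = 0.1280992² + 0.1528926² + 0.1528926² + 0.1859504² + 0.1363636² + 0.1157025² + 0.1280992² = 0.0164094 + 0.0233761 + 0.0233761 + 0.0345776 + 0.0185950 + 0.0133871 + 0.0164094 = 0.1461307.
So 1/D = 6.84319, i.e. 6.843 to 3 decimal places.

6.843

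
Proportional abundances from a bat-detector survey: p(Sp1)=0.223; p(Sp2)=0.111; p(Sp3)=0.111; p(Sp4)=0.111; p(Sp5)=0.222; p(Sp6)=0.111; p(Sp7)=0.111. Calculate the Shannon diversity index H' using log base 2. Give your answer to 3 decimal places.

Each pᵢ log₂ pᵢ term (working shown to 5 dp, full precision carried): 0.223×(-2.16488)=-0.48277, 0.111×(-3.17137)=-0.35202, 0.111×(-3.17137)=-0.35202, 0.111×(-3.17137)=-0.35202, 0.222×(-2.17137)=-0.48204, 0.111×(-3.17137)=-0.35202, 0.111×(-3.17137)=-0.35202.
Sum = -2.72492, so H' = 2.725.

2.725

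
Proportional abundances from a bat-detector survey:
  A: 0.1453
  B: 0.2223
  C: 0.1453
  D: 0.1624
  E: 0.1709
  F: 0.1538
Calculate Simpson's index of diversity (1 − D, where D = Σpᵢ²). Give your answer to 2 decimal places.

0.83

D = 0.1453² + 0.2223² + 0.1453² + 0.1624² + 0.1709² + 0.1538² = 0.0211 + 0.0494 + 0.0211 + 0.0264 + 0.0292 + 0.0237 = 0.1709 (working shown to 4 dp, full precision carried).
So 1 − D = 0.8291, i.e. 0.83 to 2 decimal places.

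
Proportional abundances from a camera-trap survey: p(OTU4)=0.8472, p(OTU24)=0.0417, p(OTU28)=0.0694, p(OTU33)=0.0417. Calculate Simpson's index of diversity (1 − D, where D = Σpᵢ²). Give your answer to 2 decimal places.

D = 0.8472² + 0.0417² + 0.0694² + 0.0417² = 0.7177 + 0.0017 + 0.0048 + 0.0017 = 0.7260 (working shown to 4 dp, full precision carried).
So 1 − D = 0.2740, i.e. 0.27 to 2 decimal places.

0.27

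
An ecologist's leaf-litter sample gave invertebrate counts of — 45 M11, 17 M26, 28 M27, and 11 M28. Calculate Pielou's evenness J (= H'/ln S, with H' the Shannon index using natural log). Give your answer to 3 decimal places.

0.907

Total N = 45+17+28+11 = 101, so the proportions are 0.44554, 0.16832, 0.27723, 0.10891 (working shown to 5 dp, full precision carried).
H' = −Σ pᵢ ln pᵢ = −((-0.36020) + (-0.29992) + (-0.35566) + (-0.24148)) = 1.25727.
With S = 4 species, ln S = 1.38629, so J = 1.25727/1.38629 = 0.90693, i.e. 0.907 to 3 decimal places.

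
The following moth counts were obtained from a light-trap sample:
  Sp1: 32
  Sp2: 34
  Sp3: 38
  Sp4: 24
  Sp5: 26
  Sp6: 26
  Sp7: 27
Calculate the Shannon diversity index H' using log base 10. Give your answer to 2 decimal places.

0.84

Total N = 32+34+38+24+26+26+27 = 207, so the proportions are 0.1546, 0.1643, 0.1836, 0.1159, 0.1256, 0.1256, 0.1304 (working shown to 4 dp, full precision carried).
Each pᵢ log₁₀ pᵢ term: 0.1546×(-0.8108)=-0.1253, 0.1643×(-0.7845)=-0.1289, 0.1836×(-0.7362)=-0.1351, 0.1159×(-0.9358)=-0.1085, 0.1256×(-0.9010)=-0.1132, 0.1256×(-0.9010)=-0.1132, 0.1304×(-0.8846)=-0.1154.
Sum = -0.8396, so H' = 0.84.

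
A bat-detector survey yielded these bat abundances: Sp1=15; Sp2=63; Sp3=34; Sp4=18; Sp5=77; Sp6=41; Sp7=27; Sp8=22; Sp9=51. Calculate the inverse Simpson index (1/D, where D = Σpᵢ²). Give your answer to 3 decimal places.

7.083

Total N = 15+63+34+18+77+41+27+22+51 = 348, so the proportions are 0.0431034, 0.1810345, 0.0977011, 0.0517241, 0.2212644, 0.1178161, 0.0775862, 0.0632184, 0.1465517 (working shown to 7 dp, full precision carried).
D = 0.0431034² + 0.1810345² + 0.0977011² + 0.0517241² + 0.2212644² + 0.1178161² + 0.0775862² + 0.0632184² + 0.1465517² = 0.0018579 + 0.0327735 + 0.0095455 + 0.0026754 + 0.0489579 + 0.0138806 + 0.0060196 + 0.0039966 + 0.0214774 = 0.1411844.
So 1/D = 7.08293, i.e. 7.083 to 3 decimal places.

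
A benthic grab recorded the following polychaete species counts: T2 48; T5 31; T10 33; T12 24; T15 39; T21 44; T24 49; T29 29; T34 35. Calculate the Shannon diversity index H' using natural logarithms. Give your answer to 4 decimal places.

Total N = 48+31+33+24+39+44+49+29+35 = 332, so the proportions are 0.144578, 0.093373, 0.099398, 0.072289, 0.11747, 0.13253, 0.14759, 0.087349, 0.105422 (working shown to 6 dp, full precision carried).
Each pᵢ ln pᵢ term: 0.144578×(-1.933934)=-0.279605, 0.093373×(-2.371148)=-0.221402, 0.099398×(-2.308627)=-0.229472, 0.072289×(-2.627081)=-0.189909, 0.11747×(-2.141573)=-0.251570, 0.13253×(-2.020945)=-0.267836, 0.14759×(-1.913315)=-0.282387, 0.087349×(-2.437839)=-0.212944, 0.105422×(-2.249787)=-0.237176.
Sum = -2.172302, so H' = 2.1723.

2.1723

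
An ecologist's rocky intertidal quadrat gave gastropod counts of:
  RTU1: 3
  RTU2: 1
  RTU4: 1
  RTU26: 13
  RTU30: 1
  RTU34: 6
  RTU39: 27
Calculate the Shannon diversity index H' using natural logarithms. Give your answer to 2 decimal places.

Total N = 3+1+1+13+1+6+27 = 52, so the proportions are 0.0577, 0.0192, 0.0192, 0.25, 0.0192, 0.1154, 0.5192 (working shown to 4 dp, full precision carried).
Each pᵢ ln pᵢ term: 0.0577×(-2.8526)=-0.1646, 0.0192×(-3.9512)=-0.0760, 0.0192×(-3.9512)=-0.0760, 0.25×(-1.3863)=-0.3466, 0.0192×(-3.9512)=-0.0760, 0.1154×(-2.1595)=-0.2492, 0.5192×(-0.6554)=-0.3403.
Sum = -1.3286, so H' = 1.33.

1.33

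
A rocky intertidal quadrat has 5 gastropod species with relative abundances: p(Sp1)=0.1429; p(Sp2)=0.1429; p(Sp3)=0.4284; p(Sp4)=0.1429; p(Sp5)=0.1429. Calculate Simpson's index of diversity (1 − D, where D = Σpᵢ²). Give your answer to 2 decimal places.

0.73

D = 0.1429² + 0.1429² + 0.4284² + 0.1429² + 0.1429² = 0.0204 + 0.0204 + 0.1835 + 0.0204 + 0.0204 = 0.2652 (working shown to 4 dp, full precision carried).
So 1 − D = 0.7348, i.e. 0.73 to 2 decimal places.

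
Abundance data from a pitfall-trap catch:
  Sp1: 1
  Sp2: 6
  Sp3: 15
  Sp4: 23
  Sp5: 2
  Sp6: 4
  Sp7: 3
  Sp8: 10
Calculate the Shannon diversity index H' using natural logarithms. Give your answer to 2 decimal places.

Total N = 1+6+15+23+2+4+3+10 = 64, so the proportions are 0.0156, 0.0938, 0.2344, 0.3594, 0.0312, 0.0625, 0.0469, 0.1562 (working shown to 4 dp, full precision carried).
Each pᵢ ln pᵢ term: 0.0156×(-4.1589)=-0.0650, 0.0938×(-2.3671)=-0.2219, 0.2344×(-1.4508)=-0.3400, 0.3594×(-1.0234)=-0.3678, 0.0312×(-3.4657)=-0.1083, 0.0625×(-2.7726)=-0.1733, 0.0469×(-3.0603)=-0.1435, 0.1562×(-1.8563)=-0.2900.
Sum = -1.7098, so H' = 1.71.

1.71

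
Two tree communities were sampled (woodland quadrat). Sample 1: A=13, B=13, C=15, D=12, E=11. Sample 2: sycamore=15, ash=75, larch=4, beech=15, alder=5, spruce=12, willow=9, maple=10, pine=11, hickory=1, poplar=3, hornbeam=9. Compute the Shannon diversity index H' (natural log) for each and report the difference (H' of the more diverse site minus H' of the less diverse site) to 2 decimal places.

Sample 1: N=64, proportions 0.2031, 0.2031, 0.2344, 0.1875, 0.1719, giving H' = 1.6041 (working shown to 4 dp, full precision carried).
Sample 2: N=169, proportions 0.0888, 0.4438, 0.0237, 0.0888, 0.0296, 0.071, 0.0533, 0.0592, 0.0651, 0.0059, 0.0178, 0.0533, giving H' = 1.9304.
Difference = |1.6041 − 1.9304| = 0.3263, i.e. 0.33 to 2 decimal places.

0.33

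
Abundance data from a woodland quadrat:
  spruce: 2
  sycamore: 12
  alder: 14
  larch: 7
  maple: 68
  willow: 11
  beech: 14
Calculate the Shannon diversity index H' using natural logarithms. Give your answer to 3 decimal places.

Total N = 2+12+14+7+68+11+14 = 128, so the proportions are 0.01562, 0.09375, 0.10938, 0.05469, 0.53125, 0.08594, 0.10938 (working shown to 5 dp, full precision carried).
Each pᵢ ln pᵢ term: 0.01562×(-4.15888)=-0.06498, 0.09375×(-2.36712)=-0.22192, 0.10938×(-2.21297)=-0.24204, 0.05469×(-2.90612)=-0.15893, 0.53125×(-0.63252)=-0.33603, 0.08594×(-2.45413)=-0.21090, 0.10938×(-2.21297)=-0.24204.
Sum = -1.47685, so H' = 1.477.

1.477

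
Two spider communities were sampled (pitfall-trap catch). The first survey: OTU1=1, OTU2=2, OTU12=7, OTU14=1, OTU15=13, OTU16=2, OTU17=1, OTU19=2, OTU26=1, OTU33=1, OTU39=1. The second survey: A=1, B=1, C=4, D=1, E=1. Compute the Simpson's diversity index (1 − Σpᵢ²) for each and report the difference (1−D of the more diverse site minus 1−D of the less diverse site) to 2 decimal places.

0.08

The first survey: N=32, proportions 0.0312, 0.0625, 0.2188, 0.0312, 0.4062, 0.0625, 0.0312, 0.0625, 0.0312, 0.0312, 0.0312, giving 1−D = 0.7695 (working shown to 4 dp, full precision carried).
The second survey: N=8, proportions 0.125, 0.125, 0.5, 0.125, 0.125, giving 1−D = 0.6875.
Difference = |0.7695 − 0.6875| = 0.0820, i.e. 0.08 to 2 decimal places.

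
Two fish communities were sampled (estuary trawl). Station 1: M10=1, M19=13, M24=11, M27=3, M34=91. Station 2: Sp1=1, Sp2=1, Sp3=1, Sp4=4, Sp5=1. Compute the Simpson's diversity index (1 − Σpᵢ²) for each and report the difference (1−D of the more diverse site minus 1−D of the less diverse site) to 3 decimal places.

0.293

Station 1: N=119, proportions 0.0084, 0.10924, 0.09244, 0.02521, 0.76471, giving 1−D = 0.39404 (working shown to 5 dp, full precision carried).
Station 2: N=8, proportions 0.125, 0.125, 0.125, 0.5, 0.125, giving 1−D = 0.68750.
Difference = |0.39404 − 0.68750| = 0.29346, i.e. 0.293 to 3 decimal places.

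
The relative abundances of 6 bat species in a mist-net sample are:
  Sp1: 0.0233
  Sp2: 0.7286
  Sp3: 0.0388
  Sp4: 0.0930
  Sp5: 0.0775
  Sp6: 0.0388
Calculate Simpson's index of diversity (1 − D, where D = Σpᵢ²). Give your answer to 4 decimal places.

0.4509

D = 0.0233² + 0.7286² + 0.0388² + 0.093² + 0.0775² + 0.0388² = 0.000543 + 0.530858 + 0.001505 + 0.008649 + 0.006006 + 0.001505 = 0.549067 (working shown to 6 dp, full precision carried).
So 1 − D = 0.450933, i.e. 0.4509 to 4 decimal places.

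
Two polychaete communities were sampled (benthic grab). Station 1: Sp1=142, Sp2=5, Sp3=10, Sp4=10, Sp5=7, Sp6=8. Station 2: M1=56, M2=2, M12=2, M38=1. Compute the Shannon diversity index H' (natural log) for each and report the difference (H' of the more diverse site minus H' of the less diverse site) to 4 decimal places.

Station 1: N=182, proportions 0.78022, 0.027473, 0.054945, 0.054945, 0.038462, 0.043956, giving H' = 0.873879 (working shown to 6 dp, full precision carried).
Station 2: N=61, proportions 0.918033, 0.032787, 0.032787, 0.016393, giving H' = 0.370017.
Difference = |0.873879 − 0.370017| = 0.503862, i.e. 0.5039 to 4 decimal places.

0.5039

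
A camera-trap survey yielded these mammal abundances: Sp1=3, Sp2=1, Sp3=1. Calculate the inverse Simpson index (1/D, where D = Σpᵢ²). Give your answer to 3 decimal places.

Total N = 3+1+1 = 5, so the proportions are 0.6, 0.2, 0.2 (working shown to 6 dp, full precision carried).
D = 0.6² + 0.2² + 0.2² = 0.360000 + 0.040000 + 0.040000 = 0.440000.
So 1/D = 2.27273, i.e. 2.273 to 3 decimal places.

2.273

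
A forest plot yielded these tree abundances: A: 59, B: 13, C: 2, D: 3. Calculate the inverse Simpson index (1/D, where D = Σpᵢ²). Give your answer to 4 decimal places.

Total N = 59+13+2+3 = 77, so the proportions are 0.7662338, 0.1688312, 0.025974, 0.038961 (working shown to 7 dp, full precision carried).
D = 0.7662338² + 0.1688312² + 0.025974² + 0.038961² = 0.5871142 + 0.0285040 + 0.0006747 + 0.0015180 = 0.6178108.
So 1/D = 1.618619, i.e. 1.6186 to 4 decimal places.

1.6186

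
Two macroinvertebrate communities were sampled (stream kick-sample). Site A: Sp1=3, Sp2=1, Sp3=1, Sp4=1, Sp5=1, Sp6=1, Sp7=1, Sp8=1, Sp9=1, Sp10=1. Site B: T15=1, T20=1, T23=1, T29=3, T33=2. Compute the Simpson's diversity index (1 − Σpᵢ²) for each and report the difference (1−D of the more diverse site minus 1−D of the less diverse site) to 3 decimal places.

0.125

Site A: N=12, proportions 0.25, 0.08333, 0.08333, 0.08333, 0.08333, 0.08333, 0.08333, 0.08333, 0.08333, 0.08333, giving 1−D = 0.87500 (working shown to 5 dp, full precision carried).
Site B: N=8, proportions 0.125, 0.125, 0.125, 0.375, 0.25, giving 1−D = 0.75000.
Difference = |0.87500 − 0.75000| = 0.12500, i.e. 0.125 to 3 decimal places.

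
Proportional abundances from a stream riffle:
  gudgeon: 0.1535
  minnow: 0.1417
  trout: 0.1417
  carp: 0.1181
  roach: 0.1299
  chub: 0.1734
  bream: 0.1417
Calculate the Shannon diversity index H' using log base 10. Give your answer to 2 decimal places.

Each pᵢ log₁₀ pᵢ term (working shown to 4 dp, full precision carried): 0.1535×(-0.8139)=-0.1249, 0.1417×(-0.8486)=-0.1203, 0.1417×(-0.8486)=-0.1203, 0.1181×(-0.9278)=-0.1096, 0.1299×(-0.8864)=-0.1151, 0.1734×(-0.7610)=-0.1319, 0.1417×(-0.8486)=-0.1203.
Sum = -0.8423, so H' = 0.84.

0.84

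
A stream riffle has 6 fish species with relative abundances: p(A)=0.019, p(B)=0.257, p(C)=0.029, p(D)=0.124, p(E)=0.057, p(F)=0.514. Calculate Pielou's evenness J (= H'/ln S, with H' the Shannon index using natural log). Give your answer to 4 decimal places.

H' = −Σ pᵢ ln pᵢ = −((-0.075303) + (-0.349181) + (-0.102673) + (-0.258847) + (-0.163288) + (-0.342083)) = 1.291375 (working shown to 6 dp, full precision carried).
With S = 6 species, ln S = 1.791759, so J = 1.291375/1.791759 = 0.720730, i.e. 0.7207 to 4 decimal places.

0.7207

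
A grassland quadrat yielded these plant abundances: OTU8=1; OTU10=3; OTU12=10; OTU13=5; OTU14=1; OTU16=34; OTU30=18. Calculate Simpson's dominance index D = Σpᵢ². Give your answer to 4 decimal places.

0.3117

Total N = 1+3+10+5+1+34+18 = 72, so the proportions are 0.013889, 0.041667, 0.138889, 0.069444, 0.013889, 0.472222, 0.25 (working shown to 6 dp, full precision carried).
D = 0.013889² + 0.041667² + 0.138889² + 0.069444² + 0.013889² + 0.472222² + 0.25² = 0.000193 + 0.001736 + 0.019290 + 0.004823 + 0.000193 + 0.222994 + 0.062500 = 0.311728.
To 4 decimal places, D = 0.3117.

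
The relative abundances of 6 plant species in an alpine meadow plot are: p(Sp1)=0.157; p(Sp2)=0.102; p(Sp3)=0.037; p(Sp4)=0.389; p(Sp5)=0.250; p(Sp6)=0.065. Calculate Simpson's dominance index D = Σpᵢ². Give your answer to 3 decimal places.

0.254

D = 0.157² + 0.102² + 0.037² + 0.389² + 0.25² + 0.065² = 0.02465 + 0.01040 + 0.00137 + 0.15132 + 0.06250 + 0.00423 = 0.25447 (working shown to 5 dp, full precision carried).
To 3 decimal places, D = 0.254.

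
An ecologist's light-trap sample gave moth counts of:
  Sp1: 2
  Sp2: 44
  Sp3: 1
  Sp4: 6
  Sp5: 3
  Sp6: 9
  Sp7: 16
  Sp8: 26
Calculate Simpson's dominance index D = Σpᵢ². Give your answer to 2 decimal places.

0.26

Total N = 2+44+1+6+3+9+16+26 = 107, so the proportions are 0.0187, 0.4112, 0.0093, 0.0561, 0.028, 0.0841, 0.1495, 0.243 (working shown to 4 dp, full precision carried).
D = 0.0187² + 0.4112² + 0.0093² + 0.0561² + 0.028² + 0.0841² + 0.1495² + 0.243² = 0.0003 + 0.1691 + 0.0001 + 0.0031 + 0.0008 + 0.0071 + 0.0224 + 0.0590 = 0.2619.
To 2 decimal places, D = 0.26.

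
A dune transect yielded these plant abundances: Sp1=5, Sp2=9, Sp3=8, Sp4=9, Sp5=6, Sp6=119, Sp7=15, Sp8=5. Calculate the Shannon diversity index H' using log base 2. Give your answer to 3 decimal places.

1.784

Total N = 5+9+8+9+6+119+15+5 = 176, so the proportions are 0.02841, 0.05114, 0.04545, 0.05114, 0.03409, 0.67614, 0.08523, 0.02841 (working shown to 5 dp, full precision carried).
Each pᵢ log₂ pᵢ term: 0.02841×(-5.13750)=-0.14595, 0.05114×(-4.28951)=-0.21935, 0.04545×(-4.45943)=-0.20270, 0.05114×(-4.28951)=-0.21935, 0.03409×(-4.87447)=-0.16618, 0.67614×(-0.56461)=-0.38176, 0.08523×(-3.55254)=-0.30277, 0.02841×(-5.13750)=-0.14595.
Sum = -1.78401, so H' = 1.784.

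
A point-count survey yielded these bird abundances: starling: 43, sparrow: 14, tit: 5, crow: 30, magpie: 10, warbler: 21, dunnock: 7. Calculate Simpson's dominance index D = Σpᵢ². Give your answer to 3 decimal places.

0.211

Total N = 43+14+5+30+10+21+7 = 130, so the proportions are 0.33077, 0.10769, 0.03846, 0.23077, 0.07692, 0.16154, 0.05385 (working shown to 5 dp, full precision carried).
D = 0.33077² + 0.10769² + 0.03846² + 0.23077² + 0.07692² + 0.16154² + 0.05385² = 0.10941 + 0.01160 + 0.00148 + 0.05325 + 0.00592 + 0.02609 + 0.00290 = 0.21065.
To 3 decimal places, D = 0.211.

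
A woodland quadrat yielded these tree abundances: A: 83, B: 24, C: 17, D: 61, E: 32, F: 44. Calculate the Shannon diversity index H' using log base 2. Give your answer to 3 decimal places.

2.393

Total N = 83+24+17+61+32+44 = 261, so the proportions are 0.31801, 0.09195, 0.06513, 0.23372, 0.12261, 0.16858 (working shown to 5 dp, full precision carried).
Each pᵢ log₂ pᵢ term: 0.31801×(-1.65287)=-0.52562, 0.09195×(-3.44294)=-0.31659, 0.06513×(-3.94044)=-0.25666, 0.23372×(-2.09717)=-0.49014, 0.12261×(-3.02791)=-0.37124, 0.16858×(-2.56847)=-0.43300.
Sum = -2.39325, so H' = 2.393.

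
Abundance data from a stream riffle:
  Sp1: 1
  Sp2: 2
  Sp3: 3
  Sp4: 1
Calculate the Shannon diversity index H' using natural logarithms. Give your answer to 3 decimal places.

Total N = 1+2+3+1 = 7, so the proportions are 0.14286, 0.28571, 0.42857, 0.14286 (working shown to 5 dp, full precision carried).
Each pᵢ ln pᵢ term: 0.14286×(-1.94591)=-0.27799, 0.28571×(-1.25276)=-0.35793, 0.42857×(-0.84730)=-0.36313, 0.14286×(-1.94591)=-0.27799.
Sum = -1.27703, so H' = 1.277.

1.277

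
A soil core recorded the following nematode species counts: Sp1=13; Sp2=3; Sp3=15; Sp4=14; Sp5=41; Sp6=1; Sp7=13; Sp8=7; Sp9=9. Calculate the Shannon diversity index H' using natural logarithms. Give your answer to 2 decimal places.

1.88

Total N = 13+3+15+14+41+1+13+7+9 = 116, so the proportions are 0.1121, 0.0259, 0.1293, 0.1207, 0.3534, 0.0086, 0.1121, 0.0603, 0.0776 (working shown to 4 dp, full precision carried).
Each pᵢ ln pᵢ term: 0.1121×(-2.1886)=-0.2453, 0.0259×(-3.6550)=-0.0945, 0.1293×(-2.0455)=-0.2645, 0.1207×(-2.1145)=-0.2552, 0.3534×(-1.0400)=-0.3676, 0.0086×(-4.7536)=-0.0410, 0.1121×(-2.1886)=-0.2453, 0.0603×(-2.8077)=-0.1694, 0.0776×(-2.5564)=-0.1983.
Sum = -1.8811, so H' = 1.88.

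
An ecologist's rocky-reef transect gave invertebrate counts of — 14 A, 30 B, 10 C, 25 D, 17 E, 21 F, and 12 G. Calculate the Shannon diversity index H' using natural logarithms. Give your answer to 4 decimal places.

1.8800

Total N = 14+30+10+25+17+21+12 = 129, so the proportions are 0.108527, 0.232558, 0.077519, 0.193798, 0.131783, 0.162791, 0.093023 (working shown to 6 dp, full precision carried).
Each pᵢ ln pᵢ term: 0.108527×(-2.220755)=-0.241012, 0.232558×(-1.458615)=-0.339213, 0.077519×(-2.557227)=-0.198235, 0.193798×(-1.640937)=-0.318011, 0.131783×(-2.026599)=-0.267071, 0.162791×(-1.815290)=-0.295512, 0.093023×(-2.374906)=-0.220921.
Sum = -1.879976, so H' = 1.8800.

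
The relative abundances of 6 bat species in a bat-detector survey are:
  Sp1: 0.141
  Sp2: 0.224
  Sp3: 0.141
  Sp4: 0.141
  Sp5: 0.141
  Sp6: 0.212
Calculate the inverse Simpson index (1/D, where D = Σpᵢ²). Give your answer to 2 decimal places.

D = 0.141² + 0.224² + 0.141² + 0.141² + 0.141² + 0.212² = 0.019881 + 0.050176 + 0.019881 + 0.019881 + 0.019881 + 0.044944 = 0.174644 (working shown to 6 dp, full precision carried).
So 1/D = 5.7259, i.e. 5.73 to 2 decimal places.

5.73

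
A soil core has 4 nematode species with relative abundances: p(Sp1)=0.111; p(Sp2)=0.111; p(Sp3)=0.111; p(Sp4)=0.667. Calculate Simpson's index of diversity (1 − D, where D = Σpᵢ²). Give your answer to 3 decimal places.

0.518

D = 0.111² + 0.111² + 0.111² + 0.667² = 0.01232 + 0.01232 + 0.01232 + 0.44489 = 0.48185 (working shown to 5 dp, full precision carried).
So 1 − D = 0.51815, i.e. 0.518 to 3 decimal places.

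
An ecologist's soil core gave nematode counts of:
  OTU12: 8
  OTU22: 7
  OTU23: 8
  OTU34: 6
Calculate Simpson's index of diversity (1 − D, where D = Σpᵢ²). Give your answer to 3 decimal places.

Total N = 8+7+8+6 = 29, so the proportions are 0.27586, 0.24138, 0.27586, 0.2069 (working shown to 5 dp, full precision carried).
D = 0.27586² + 0.24138² + 0.27586² + 0.2069² = 0.07610 + 0.05826 + 0.07610 + 0.04281 = 0.25327.
So 1 − D = 0.74673, i.e. 0.747 to 3 decimal places.

0.747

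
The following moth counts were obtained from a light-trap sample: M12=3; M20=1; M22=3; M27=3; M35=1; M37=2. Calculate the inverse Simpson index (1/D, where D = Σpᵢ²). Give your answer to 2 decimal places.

Total N = 3+1+3+3+1+2 = 13, so the proportions are 0.230769, 0.076923, 0.230769, 0.230769, 0.076923, 0.153846 (working shown to 6 dp, full precision carried).
D = 0.230769² + 0.076923² + 0.230769² + 0.230769² + 0.076923² + 0.153846² = 0.053254 + 0.005917 + 0.053254 + 0.053254 + 0.005917 + 0.023669 = 0.195266.
So 1/D = 5.1212, i.e. 5.12 to 2 decimal places.

5.12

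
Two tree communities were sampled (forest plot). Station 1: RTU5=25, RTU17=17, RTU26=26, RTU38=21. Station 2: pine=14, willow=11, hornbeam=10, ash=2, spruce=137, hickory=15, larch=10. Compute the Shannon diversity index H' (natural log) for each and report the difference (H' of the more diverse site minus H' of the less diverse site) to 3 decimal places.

Station 1: N=89, proportions 0.2809, 0.19101, 0.29213, 0.23596, giving H' = 1.37311 (working shown to 5 dp, full precision carried).
Station 2: N=199, proportions 0.07035, 0.05528, 0.05025, 0.01005, 0.68844, 0.07538, 0.05025, giving H' = 1.14547.
Difference = |1.37311 − 1.14547| = 0.22764, i.e. 0.228 to 3 decimal places.

0.228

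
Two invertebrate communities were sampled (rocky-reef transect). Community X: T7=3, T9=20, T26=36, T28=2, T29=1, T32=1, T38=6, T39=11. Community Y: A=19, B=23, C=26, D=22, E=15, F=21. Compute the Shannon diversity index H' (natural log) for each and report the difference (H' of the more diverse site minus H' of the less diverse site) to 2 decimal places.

0.28

Community X: N=80, proportions 0.0375, 0.25, 0.45, 0.025, 0.0125, 0.0125, 0.075, 0.1375, giving H' = 1.4979 (working shown to 4 dp, full precision carried).
Community Y: N=126, proportions 0.1508, 0.1825, 0.2063, 0.1746, 0.119, 0.1667, giving H' = 1.7781.
Difference = |1.4979 − 1.7781| = 0.2802, i.e. 0.28 to 2 decimal places.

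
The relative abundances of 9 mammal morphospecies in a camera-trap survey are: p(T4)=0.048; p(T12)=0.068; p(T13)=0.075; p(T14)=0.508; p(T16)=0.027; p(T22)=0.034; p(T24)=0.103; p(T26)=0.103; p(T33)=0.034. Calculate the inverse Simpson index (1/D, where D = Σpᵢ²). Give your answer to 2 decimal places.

3.39

D = 0.048² + 0.068² + 0.075² + 0.508² + 0.027² + 0.034² + 0.103² + 0.103² + 0.034² = 0.002304 + 0.004624 + 0.005625 + 0.258064 + 0.000729 + 0.001156 + 0.010609 + 0.010609 + 0.001156 = 0.294876 (working shown to 6 dp, full precision carried).
So 1/D = 3.3913, i.e. 3.39 to 2 decimal places.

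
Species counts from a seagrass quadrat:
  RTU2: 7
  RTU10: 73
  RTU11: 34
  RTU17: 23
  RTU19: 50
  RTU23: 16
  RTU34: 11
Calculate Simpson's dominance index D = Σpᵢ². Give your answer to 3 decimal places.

0.217

Total N = 7+73+34+23+50+16+11 = 214, so the proportions are 0.03271, 0.34112, 0.15888, 0.10748, 0.23364, 0.07477, 0.0514 (working shown to 5 dp, full precision carried).
D = 0.03271² + 0.34112² + 0.15888² + 0.10748² + 0.23364² + 0.07477² + 0.0514² = 0.00107 + 0.11636 + 0.02524 + 0.01155 + 0.05459 + 0.00559 + 0.00264 = 0.21705.
To 3 decimal places, D = 0.217.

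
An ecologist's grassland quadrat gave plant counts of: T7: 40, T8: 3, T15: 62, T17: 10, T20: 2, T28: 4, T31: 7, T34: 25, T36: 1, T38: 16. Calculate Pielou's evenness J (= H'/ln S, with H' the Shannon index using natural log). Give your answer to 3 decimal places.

Total N = 40+3+62+10+2+4+7+25+1+16 = 170, so the proportions are 0.23529, 0.01765, 0.36471, 0.05882, 0.01176, 0.02353, 0.04118, 0.14706, 0.00588, 0.09412 (working shown to 5 dp, full precision carried).
H' = −Σ pᵢ ln pᵢ = −((-0.34045) + (-0.07124) + (-0.36787) + (-0.16666) + (-0.05227) + (-0.08822) + (-0.13135) + (-0.28190) + (-0.03021) + (-0.22242)) = 1.75259.
With S = 10 species, ln S = 2.30259, so J = 1.75259/2.30259 = 0.76114, i.e. 0.761 to 3 decimal places.

0.761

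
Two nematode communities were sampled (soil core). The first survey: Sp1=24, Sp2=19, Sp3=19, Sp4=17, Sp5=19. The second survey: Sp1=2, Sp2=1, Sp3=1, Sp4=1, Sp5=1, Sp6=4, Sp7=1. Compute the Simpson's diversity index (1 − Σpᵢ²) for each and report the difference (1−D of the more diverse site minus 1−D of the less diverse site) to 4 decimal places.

0.0038

The first survey: N=98, proportions 0.244898, 0.1938776, 0.1938776, 0.1734694, 0.1938776, giving 1−D = 0.7971678 (working shown to 7 dp, full precision carried).
The second survey: N=11, proportions 0.1818182, 0.0909091, 0.0909091, 0.0909091, 0.0909091, 0.3636364, 0.0909091, giving 1−D = 0.7933884.
Difference = |0.7971678 − 0.7933884| = 0.0037794, i.e. 0.0038 to 4 decimal places.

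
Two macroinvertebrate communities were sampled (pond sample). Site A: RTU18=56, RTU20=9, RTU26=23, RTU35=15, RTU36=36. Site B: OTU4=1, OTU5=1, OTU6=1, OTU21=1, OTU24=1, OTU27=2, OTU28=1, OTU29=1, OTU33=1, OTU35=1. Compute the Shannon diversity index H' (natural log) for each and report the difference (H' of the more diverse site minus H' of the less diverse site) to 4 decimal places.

0.8405

Site A: N=139, proportions 0.4028777, 0.0647482, 0.1654676, 0.1079137, 0.2589928, giving H' = 1.4313191 (working shown to 7 dp, full precision carried).
Site B: N=11, proportions 0.0909091, 0.0909091, 0.0909091, 0.0909091, 0.0909091, 0.1818182, 0.0909091, 0.0909091, 0.0909091, 0.0909091, giving H' = 2.2718685.
Difference = |1.4313191 − 2.2718685| = 0.8405494, i.e. 0.8405 to 4 decimal places.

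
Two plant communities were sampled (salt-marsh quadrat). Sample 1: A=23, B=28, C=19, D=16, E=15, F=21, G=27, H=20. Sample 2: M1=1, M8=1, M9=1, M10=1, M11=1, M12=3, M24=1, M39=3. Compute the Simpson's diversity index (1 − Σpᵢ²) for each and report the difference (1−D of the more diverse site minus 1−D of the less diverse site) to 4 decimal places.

0.0362

Sample 1: N=169, proportions 0.136095, 0.16568, 0.112426, 0.094675, 0.088757, 0.12426, 0.159763, 0.118343, giving 1−D = 0.869577 (working shown to 6 dp, full precision carried).
Sample 2: N=12, proportions 0.083333, 0.083333, 0.083333, 0.083333, 0.083333, 0.25, 0.083333, 0.25, giving 1−D = 0.833333.
Difference = |0.869577 − 0.833333| = 0.036244, i.e. 0.0362 to 4 decimal places.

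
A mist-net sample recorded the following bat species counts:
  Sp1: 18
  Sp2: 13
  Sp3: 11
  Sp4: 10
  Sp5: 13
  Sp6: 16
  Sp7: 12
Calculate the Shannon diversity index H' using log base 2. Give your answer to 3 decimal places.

2.780

Total N = 18+13+11+10+13+16+12 = 93, so the proportions are 0.19355, 0.13978, 0.11828, 0.10753, 0.13978, 0.17204, 0.12903 (working shown to 5 dp, full precision carried).
Each pᵢ log₂ pᵢ term: 0.19355×(-2.36923)=-0.45856, 0.13978×(-2.83872)=-0.39681, 0.11828×(-3.07973)=-0.36427, 0.10753×(-3.21723)=-0.34594, 0.13978×(-2.83872)=-0.39681, 0.17204×(-2.53916)=-0.43684, 0.12903×(-2.95420)=-0.38119.
Sum = -2.78042, so H' = 2.780.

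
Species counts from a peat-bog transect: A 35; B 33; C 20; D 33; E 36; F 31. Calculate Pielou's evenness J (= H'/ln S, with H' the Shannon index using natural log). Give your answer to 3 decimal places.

0.991

Total N = 35+33+20+33+36+31 = 188, so the proportions are 0.18617, 0.17553, 0.10638, 0.17553, 0.19149, 0.16489 (working shown to 5 dp, full precision carried).
H' = −Σ pᵢ ln pᵢ = −((-0.31297) + (-0.30541) + (-0.23837) + (-0.30541) + (-0.31652) + (-0.29721)) = 1.77590.
With S = 6 species, ln S = 1.79176, so J = 1.77590/1.79176 = 0.99115, i.e. 0.991 to 3 decimal places.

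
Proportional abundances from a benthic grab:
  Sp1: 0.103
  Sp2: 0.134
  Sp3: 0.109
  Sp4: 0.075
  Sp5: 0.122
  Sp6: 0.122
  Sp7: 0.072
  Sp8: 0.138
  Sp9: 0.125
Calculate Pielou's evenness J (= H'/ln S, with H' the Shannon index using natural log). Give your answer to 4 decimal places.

H' = −Σ pᵢ ln pᵢ = −((-0.234122) + (-0.269329) + (-0.241588) + (-0.194270) + (-0.256656) + (-0.256656) + (-0.189438) + (-0.273309) + (-0.259930)) = 2.175298 (working shown to 6 dp, full precision carried).
With S = 9 species, ln S = 2.197225, so J = 2.175298/2.197225 = 0.990021, i.e. 0.9900 to 4 decimal places.

0.9900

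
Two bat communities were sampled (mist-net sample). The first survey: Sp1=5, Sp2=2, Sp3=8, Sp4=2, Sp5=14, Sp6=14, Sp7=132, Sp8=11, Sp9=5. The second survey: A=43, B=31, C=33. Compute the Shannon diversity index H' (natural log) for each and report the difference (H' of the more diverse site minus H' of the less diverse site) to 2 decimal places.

0.13

The first survey: N=193, proportions 0.0259, 0.0104, 0.0415, 0.0104, 0.0725, 0.0725, 0.6839, 0.057, 0.0259, giving H' = 1.2197 (working shown to 4 dp, full precision carried).
The second survey: N=107, proportions 0.4019, 0.2897, 0.3084, giving H' = 1.0881.
Difference = |1.2197 − 1.0881| = 0.1316, i.e. 0.13 to 2 decimal places.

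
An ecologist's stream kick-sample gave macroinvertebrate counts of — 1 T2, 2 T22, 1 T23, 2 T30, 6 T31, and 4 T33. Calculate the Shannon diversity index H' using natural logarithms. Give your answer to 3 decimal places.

Total N = 1+2+1+2+6+4 = 16, so the proportions are 0.0625, 0.125, 0.0625, 0.125, 0.375, 0.25 (working shown to 5 dp, full precision carried).
Each pᵢ ln pᵢ term: 0.0625×(-2.77259)=-0.17329, 0.125×(-2.07944)=-0.25993, 0.0625×(-2.77259)=-0.17329, 0.125×(-2.07944)=-0.25993, 0.375×(-0.98083)=-0.36781, 0.25×(-1.38629)=-0.34657.
Sum = -1.58082, so H' = 1.581.

1.581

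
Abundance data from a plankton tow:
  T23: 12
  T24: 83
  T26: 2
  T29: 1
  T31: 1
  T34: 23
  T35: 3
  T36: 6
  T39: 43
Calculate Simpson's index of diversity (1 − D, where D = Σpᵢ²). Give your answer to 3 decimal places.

0.687

Total N = 12+83+2+1+1+23+3+6+43 = 174, so the proportions are 0.06897, 0.47701, 0.01149, 0.00575, 0.00575, 0.13218, 0.01724, 0.03448, 0.24713 (working shown to 5 dp, full precision carried).
D = 0.06897² + 0.47701² + 0.01149² + 0.00575² + 0.00575² + 0.13218² + 0.01724² + 0.03448² + 0.24713² = 0.00476 + 0.22754 + 0.00013 + 0.00003 + 0.00003 + 0.01747 + 0.00030 + 0.00119 + 0.06107 = 0.31252.
So 1 − D = 0.68748, i.e. 0.687 to 3 decimal places.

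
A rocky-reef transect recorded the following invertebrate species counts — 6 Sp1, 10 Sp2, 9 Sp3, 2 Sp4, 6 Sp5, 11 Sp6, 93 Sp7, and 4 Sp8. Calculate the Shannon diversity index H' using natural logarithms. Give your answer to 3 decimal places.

1.267

Total N = 6+10+9+2+6+11+93+4 = 141, so the proportions are 0.04255, 0.07092, 0.06383, 0.01418, 0.04255, 0.07801, 0.65957, 0.02837 (working shown to 5 dp, full precision carried).
Each pᵢ ln pᵢ term: 0.04255×(-3.15700)=-0.13434, 0.07092×(-2.64617)=-0.18767, 0.06383×(-2.75154)=-0.17563, 0.01418×(-4.25561)=-0.06036, 0.04255×(-3.15700)=-0.13434, 0.07801×(-2.55086)=-0.19900, 0.65957×(-0.41616)=-0.27449, 0.02837×(-3.56247)=-0.10106.
Sum = -1.26690, so H' = 1.267.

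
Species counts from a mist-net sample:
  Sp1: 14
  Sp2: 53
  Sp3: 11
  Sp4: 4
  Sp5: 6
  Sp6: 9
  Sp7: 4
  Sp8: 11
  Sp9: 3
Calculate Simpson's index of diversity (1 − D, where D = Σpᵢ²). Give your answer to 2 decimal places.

Total N = 14+53+11+4+6+9+4+11+3 = 115, so the proportions are 0.1217, 0.4609, 0.0957, 0.0348, 0.0522, 0.0783, 0.0348, 0.0957, 0.0261 (working shown to 4 dp, full precision carried).
D = 0.1217² + 0.4609² + 0.0957² + 0.0348² + 0.0522² + 0.0783² + 0.0348² + 0.0957² + 0.0261² = 0.0148 + 0.2124 + 0.0091 + 0.0012 + 0.0027 + 0.0061 + 0.0012 + 0.0091 + 0.0007 = 0.2575.
So 1 − D = 0.7425, i.e. 0.74 to 2 decimal places.

0.74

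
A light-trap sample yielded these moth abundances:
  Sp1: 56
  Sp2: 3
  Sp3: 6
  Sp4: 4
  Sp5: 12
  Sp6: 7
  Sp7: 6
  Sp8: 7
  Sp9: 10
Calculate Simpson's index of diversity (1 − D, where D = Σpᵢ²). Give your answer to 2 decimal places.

0.71

Total N = 56+3+6+4+12+7+6+7+10 = 111, so the proportions are 0.5045, 0.027, 0.0541, 0.036, 0.1081, 0.0631, 0.0541, 0.0631, 0.0901 (working shown to 4 dp, full precision carried).
D = 0.5045² + 0.027² + 0.0541² + 0.036² + 0.1081² + 0.0631² + 0.0541² + 0.0631² + 0.0901² = 0.2545 + 0.0007 + 0.0029 + 0.0013 + 0.0117 + 0.0040 + 0.0029 + 0.0040 + 0.0081 = 0.2902.
So 1 − D = 0.7098, i.e. 0.71 to 2 decimal places.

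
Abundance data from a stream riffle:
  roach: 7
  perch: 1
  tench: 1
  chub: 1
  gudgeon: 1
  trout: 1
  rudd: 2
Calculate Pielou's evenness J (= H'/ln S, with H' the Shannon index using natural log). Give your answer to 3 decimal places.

0.805

Total N = 7+1+1+1+1+1+2 = 14, so the proportions are 0.5, 0.07143, 0.07143, 0.07143, 0.07143, 0.07143, 0.14286 (working shown to 5 dp, full precision carried).
H' = −Σ pᵢ ln pᵢ = −((-0.34657) + (-0.18850) + (-0.18850) + (-0.18850) + (-0.18850) + (-0.18850) + (-0.27799)) = 1.56708.
With S = 7 species, ln S = 1.94591, so J = 1.56708/1.94591 = 0.80532, i.e. 0.805 to 3 decimal places.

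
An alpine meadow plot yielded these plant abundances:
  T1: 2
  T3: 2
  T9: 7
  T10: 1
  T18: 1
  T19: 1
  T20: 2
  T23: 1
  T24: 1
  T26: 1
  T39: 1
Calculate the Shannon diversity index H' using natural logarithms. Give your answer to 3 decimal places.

2.107

Total N = 2+2+7+1+1+1+2+1+1+1+1 = 20, so the proportions are 0.1, 0.1, 0.35, 0.05, 0.05, 0.05, 0.1, 0.05, 0.05, 0.05, 0.05 (working shown to 5 dp, full precision carried).
Each pᵢ ln pᵢ term: 0.1×(-2.30259)=-0.23026, 0.1×(-2.30259)=-0.23026, 0.35×(-1.04982)=-0.36744, 0.05×(-2.99573)=-0.14979, 0.05×(-2.99573)=-0.14979, 0.05×(-2.99573)=-0.14979, 0.1×(-2.30259)=-0.23026, 0.05×(-2.99573)=-0.14979, 0.05×(-2.99573)=-0.14979, 0.05×(-2.99573)=-0.14979, 0.05×(-2.99573)=-0.14979.
Sum = -2.10672, so H' = 2.107.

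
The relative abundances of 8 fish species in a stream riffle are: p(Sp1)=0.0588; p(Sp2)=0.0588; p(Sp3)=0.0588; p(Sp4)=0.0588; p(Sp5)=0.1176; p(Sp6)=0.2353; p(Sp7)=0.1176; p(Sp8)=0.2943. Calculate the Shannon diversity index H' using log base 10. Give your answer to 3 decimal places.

Each pᵢ log₁₀ pᵢ term (working shown to 5 dp, full precision carried): 0.0588×(-1.23062)=-0.07236, 0.0588×(-1.23062)=-0.07236, 0.0588×(-1.23062)=-0.07236, 0.0588×(-1.23062)=-0.07236, 0.1176×(-0.92959)=-0.10932, 0.2353×(-0.62838)=-0.14786, 0.1176×(-0.92959)=-0.10932, 0.2943×(-0.53121)=-0.15634.
Sum = -0.81228, so H' = 0.812.

0.812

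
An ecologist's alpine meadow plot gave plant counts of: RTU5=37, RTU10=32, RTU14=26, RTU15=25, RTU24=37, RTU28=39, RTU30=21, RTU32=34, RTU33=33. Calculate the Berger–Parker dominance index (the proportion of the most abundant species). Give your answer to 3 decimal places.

Total N = 37+32+26+25+37+39+21+34+33 = 284, so the proportions are 0.13028, 0.11268, 0.09155, 0.08803, 0.13028, 0.13732, 0.07394, 0.11972, 0.1162 (working shown to 5 dp, full precision carried).
The largest proportion is 0.13732, i.e. d = 0.137 to 3 decimal places.

0.137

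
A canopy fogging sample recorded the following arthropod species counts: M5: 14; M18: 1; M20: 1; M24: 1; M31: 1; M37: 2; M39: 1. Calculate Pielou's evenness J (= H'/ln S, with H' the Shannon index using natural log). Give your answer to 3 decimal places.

Total N = 14+1+1+1+1+2+1 = 21, so the proportions are 0.66667, 0.04762, 0.04762, 0.04762, 0.04762, 0.09524, 0.04762 (working shown to 5 dp, full precision carried).
H' = −Σ pᵢ ln pᵢ = −((-0.27031) + (-0.14498) + (-0.14498) + (-0.14498) + (-0.14498) + (-0.22394) + (-0.14498)) = 1.21914.
With S = 7 species, ln S = 1.94591, so J = 1.21914/1.94591 = 0.62651, i.e. 0.627 to 3 decimal places.

0.627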